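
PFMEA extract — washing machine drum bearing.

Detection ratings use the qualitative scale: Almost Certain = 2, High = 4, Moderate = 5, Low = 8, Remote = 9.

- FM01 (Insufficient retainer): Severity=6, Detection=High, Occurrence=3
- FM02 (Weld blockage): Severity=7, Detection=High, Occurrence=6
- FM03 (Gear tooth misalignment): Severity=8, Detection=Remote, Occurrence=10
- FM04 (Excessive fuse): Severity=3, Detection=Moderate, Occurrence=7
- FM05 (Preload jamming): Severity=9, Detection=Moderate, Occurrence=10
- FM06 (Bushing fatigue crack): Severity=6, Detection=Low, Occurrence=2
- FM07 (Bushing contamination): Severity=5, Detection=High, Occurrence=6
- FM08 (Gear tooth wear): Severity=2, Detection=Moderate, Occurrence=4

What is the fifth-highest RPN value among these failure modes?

RPN = Severity × Occurrence × Detection:
  FM01: 6 × 3 × 4 = 72
  FM02: 7 × 6 × 4 = 168
  FM03: 8 × 10 × 9 = 720
  FM04: 3 × 7 × 5 = 105
  FM05: 9 × 10 × 5 = 450
  FM06: 6 × 2 × 8 = 96
  FM07: 5 × 6 × 4 = 120
  FM08: 2 × 4 × 5 = 40
Sorted descending: 720, 450, 168, 120, 105, 96, 72, 40.
The fifth-highest RPN is 105 (FM04).

105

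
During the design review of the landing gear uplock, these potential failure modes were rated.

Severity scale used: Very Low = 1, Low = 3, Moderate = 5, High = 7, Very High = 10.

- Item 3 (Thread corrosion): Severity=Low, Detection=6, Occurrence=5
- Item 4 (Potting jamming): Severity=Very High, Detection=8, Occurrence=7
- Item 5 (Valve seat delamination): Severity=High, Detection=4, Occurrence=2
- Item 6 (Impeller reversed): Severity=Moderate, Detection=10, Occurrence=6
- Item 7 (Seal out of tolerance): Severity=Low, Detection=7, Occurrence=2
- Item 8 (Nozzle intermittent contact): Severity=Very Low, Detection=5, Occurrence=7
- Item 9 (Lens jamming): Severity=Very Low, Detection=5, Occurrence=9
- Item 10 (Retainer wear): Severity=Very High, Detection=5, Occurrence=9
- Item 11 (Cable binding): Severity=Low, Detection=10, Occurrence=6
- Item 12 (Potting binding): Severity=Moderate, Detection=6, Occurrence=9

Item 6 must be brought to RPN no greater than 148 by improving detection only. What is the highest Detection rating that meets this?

Item 6: S=5, O=6, D=10 → current RPN = 300.
Fixed product = 30. Need 30 × D ≤ 148, so D ≤ 148/30 = 4.93.
Maximum integer Detection rating = 4 (gives RPN 120; D=5 would give 150 > 148).

4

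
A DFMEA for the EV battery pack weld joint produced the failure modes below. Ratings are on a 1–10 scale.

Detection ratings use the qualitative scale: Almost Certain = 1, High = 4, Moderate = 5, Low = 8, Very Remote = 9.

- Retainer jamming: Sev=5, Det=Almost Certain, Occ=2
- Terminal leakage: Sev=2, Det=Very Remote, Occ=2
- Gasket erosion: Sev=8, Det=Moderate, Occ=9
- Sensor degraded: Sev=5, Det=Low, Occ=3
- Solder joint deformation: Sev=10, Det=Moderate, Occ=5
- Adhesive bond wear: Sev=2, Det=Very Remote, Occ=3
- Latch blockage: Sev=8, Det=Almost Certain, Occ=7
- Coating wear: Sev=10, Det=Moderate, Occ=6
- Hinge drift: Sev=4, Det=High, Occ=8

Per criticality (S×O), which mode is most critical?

Gasket erosion

Criticality = Severity × Occurrence:
  Retainer jamming: 5 × 2 = 10
  Terminal leakage: 2 × 2 = 4
  Gasket erosion: 8 × 9 = 72
  Sensor degraded: 5 × 3 = 15
  Solder joint deformation: 10 × 5 = 50
  Adhesive bond wear: 2 × 3 = 6
  Latch blockage: 8 × 7 = 56
  Coating wear: 10 × 6 = 60
  Hinge drift: 4 × 8 = 32
Highest criticality is 72 → Gasket erosion.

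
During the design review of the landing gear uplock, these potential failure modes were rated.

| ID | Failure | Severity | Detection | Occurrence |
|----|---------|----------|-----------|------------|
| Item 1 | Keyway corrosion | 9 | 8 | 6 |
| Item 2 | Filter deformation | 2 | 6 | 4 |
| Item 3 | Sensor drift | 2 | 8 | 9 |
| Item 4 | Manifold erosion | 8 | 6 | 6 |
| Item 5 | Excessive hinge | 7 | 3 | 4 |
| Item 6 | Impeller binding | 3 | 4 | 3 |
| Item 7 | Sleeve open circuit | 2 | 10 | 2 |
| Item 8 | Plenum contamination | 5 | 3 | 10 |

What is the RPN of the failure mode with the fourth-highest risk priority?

144

RPN = Severity × Occurrence × Detection:
  Item 1: 9 × 6 × 8 = 432
  Item 2: 2 × 4 × 6 = 48
  Item 3: 2 × 9 × 8 = 144
  Item 4: 8 × 6 × 6 = 288
  Item 5: 7 × 4 × 3 = 84
  Item 6: 3 × 3 × 4 = 36
  Item 7: 2 × 2 × 10 = 40
  Item 8: 5 × 10 × 3 = 150
Sorted descending: 432, 288, 150, 144, 84, 48, 40, 36.
The fourth-highest RPN is 144 (Item 3).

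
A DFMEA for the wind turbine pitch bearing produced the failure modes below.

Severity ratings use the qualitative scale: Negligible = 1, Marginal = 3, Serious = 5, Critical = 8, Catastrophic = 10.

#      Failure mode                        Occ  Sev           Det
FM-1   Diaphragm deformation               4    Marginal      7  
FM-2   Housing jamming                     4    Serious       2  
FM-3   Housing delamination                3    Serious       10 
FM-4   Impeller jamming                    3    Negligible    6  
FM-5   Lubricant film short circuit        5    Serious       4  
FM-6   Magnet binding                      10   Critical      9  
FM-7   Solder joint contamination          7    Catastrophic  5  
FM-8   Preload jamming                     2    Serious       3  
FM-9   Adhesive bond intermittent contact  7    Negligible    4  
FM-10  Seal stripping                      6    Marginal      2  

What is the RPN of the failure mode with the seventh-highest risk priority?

36

RPN = Severity × Occurrence × Detection:
  FM-1: 3 × 4 × 7 = 84
  FM-2: 5 × 4 × 2 = 40
  FM-3: 5 × 3 × 10 = 150
  FM-4: 1 × 3 × 6 = 18
  FM-5: 5 × 5 × 4 = 100
  FM-6: 8 × 10 × 9 = 720
  FM-7: 10 × 7 × 5 = 350
  FM-8: 5 × 2 × 3 = 30
  FM-9: 1 × 7 × 4 = 28
  FM-10: 3 × 6 × 2 = 36
Sorted descending: 720, 350, 150, 100, 84, 40, 36, 30, 28, 18.
The seventh-highest RPN is 36 (FM-10).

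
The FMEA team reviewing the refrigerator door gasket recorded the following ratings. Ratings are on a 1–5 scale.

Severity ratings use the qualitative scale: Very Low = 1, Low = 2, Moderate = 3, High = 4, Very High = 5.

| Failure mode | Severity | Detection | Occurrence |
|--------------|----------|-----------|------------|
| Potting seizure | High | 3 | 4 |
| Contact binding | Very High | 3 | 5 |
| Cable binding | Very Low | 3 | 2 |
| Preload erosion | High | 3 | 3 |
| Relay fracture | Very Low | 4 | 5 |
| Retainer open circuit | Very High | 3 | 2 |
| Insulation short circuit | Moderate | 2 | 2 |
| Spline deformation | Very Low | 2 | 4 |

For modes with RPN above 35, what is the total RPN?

159

RPN = Severity × Occurrence × Detection:
  Potting seizure: 4 × 4 × 3 = 48
  Contact binding: 5 × 5 × 3 = 75
  Cable binding: 1 × 2 × 3 = 6
  Preload erosion: 4 × 3 × 3 = 36
  Relay fracture: 1 × 5 × 4 = 20
  Retainer open circuit: 5 × 2 × 3 = 30
  Insulation short circuit: 3 × 2 × 2 = 12
  Spline deformation: 1 × 4 × 2 = 8
RPN > 35: Potting seizure (48), Contact binding (75), Preload erosion (36).
Sum: 48 + 75 + 36 = 159.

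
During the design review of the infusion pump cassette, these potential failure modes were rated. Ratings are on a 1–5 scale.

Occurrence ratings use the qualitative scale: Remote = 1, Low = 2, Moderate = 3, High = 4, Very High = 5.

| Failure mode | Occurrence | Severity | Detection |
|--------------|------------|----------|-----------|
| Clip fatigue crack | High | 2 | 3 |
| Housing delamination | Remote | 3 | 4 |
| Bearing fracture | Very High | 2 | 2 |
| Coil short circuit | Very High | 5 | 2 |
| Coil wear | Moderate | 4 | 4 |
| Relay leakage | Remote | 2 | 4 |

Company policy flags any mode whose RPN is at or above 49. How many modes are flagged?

RPN = Severity × Occurrence × Detection:
  Clip fatigue crack: 2 × 4 × 3 = 24
  Housing delamination: 3 × 1 × 4 = 12
  Bearing fracture: 2 × 5 × 2 = 20
  Coil short circuit: 5 × 5 × 2 = 50
  Coil wear: 4 × 3 × 4 = 48
  Relay leakage: 2 × 1 × 4 = 8
Modes with RPN ≥ 49: Coil short circuit (50) → 1.

1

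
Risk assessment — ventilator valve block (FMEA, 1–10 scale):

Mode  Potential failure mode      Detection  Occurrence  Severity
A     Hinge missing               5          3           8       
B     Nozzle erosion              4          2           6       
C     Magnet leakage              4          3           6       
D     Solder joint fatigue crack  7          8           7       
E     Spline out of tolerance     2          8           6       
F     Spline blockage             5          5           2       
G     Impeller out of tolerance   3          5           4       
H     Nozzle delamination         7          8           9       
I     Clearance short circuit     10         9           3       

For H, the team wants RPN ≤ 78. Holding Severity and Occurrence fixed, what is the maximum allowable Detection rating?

1

H: S=9, O=8, D=7 → current RPN = 504.
Fixed product = 72. Need 72 × D ≤ 78, so D ≤ 78/72 = 1.08.
Maximum integer Detection rating = 1 (gives RPN 72; D=2 would give 144 > 78).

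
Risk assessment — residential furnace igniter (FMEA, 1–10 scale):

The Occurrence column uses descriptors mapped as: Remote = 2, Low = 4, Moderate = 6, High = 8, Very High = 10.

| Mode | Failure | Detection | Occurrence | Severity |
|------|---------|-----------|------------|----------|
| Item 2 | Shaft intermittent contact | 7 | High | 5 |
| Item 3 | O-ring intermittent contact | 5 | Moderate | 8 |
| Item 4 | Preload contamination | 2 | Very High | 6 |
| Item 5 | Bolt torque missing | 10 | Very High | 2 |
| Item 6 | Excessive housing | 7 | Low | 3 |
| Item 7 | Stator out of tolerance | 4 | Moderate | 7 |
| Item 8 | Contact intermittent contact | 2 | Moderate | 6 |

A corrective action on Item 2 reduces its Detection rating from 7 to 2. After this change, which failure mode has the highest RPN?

RPN = Severity × Occurrence × Detection:
  Item 2: 5 × 8 × 7 = 280
  Item 3: 8 × 6 × 5 = 240
  Item 4: 6 × 10 × 2 = 120
  Item 5: 2 × 10 × 10 = 200
  Item 6: 3 × 4 × 7 = 84
  Item 7: 7 × 6 × 4 = 168
  Item 8: 6 × 6 × 2 = 72
After action: Item 2 → 5 × 8 × 2 = 80.
Revised RPNs: Item 3=240, Item 5=200, Item 7=168, Item 4=120, Item 6=84, Item 2=80, Item 8=72.
Highest is now Item 3 (240).

Item 3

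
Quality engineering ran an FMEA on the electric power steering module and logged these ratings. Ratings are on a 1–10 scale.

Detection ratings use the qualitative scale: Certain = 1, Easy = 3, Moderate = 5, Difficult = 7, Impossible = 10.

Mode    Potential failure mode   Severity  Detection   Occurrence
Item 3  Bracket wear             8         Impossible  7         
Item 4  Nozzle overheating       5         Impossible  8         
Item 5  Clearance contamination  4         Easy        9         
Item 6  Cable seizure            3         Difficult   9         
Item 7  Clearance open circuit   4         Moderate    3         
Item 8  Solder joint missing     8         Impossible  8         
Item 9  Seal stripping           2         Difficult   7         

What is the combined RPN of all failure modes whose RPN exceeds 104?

1897

RPN = Severity × Occurrence × Detection:
  Item 3: 8 × 7 × 10 = 560
  Item 4: 5 × 8 × 10 = 400
  Item 5: 4 × 9 × 3 = 108
  Item 6: 3 × 9 × 7 = 189
  Item 7: 4 × 3 × 5 = 60
  Item 8: 8 × 8 × 10 = 640
  Item 9: 2 × 7 × 7 = 98
RPN > 104: Item 3 (560), Item 4 (400), Item 5 (108), Item 6 (189), Item 8 (640).
Sum: 560 + 400 + 108 + 189 + 640 = 1897.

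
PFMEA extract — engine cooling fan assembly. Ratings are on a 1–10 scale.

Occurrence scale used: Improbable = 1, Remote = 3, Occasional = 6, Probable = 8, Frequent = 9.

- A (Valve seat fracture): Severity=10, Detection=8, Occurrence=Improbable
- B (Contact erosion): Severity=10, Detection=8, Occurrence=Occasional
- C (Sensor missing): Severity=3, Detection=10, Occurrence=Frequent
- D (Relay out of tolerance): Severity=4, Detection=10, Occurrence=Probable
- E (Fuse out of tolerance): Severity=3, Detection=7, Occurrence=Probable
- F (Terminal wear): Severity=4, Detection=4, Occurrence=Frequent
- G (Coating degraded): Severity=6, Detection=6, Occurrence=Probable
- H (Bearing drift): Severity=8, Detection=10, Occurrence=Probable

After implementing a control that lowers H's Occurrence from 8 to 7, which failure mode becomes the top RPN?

H

RPN = Severity × Occurrence × Detection:
  A: 10 × 1 × 8 = 80
  B: 10 × 6 × 8 = 480
  C: 3 × 9 × 10 = 270
  D: 4 × 8 × 10 = 320
  E: 3 × 8 × 7 = 168
  F: 4 × 9 × 4 = 144
  G: 6 × 8 × 6 = 288
  H: 8 × 8 × 10 = 640
After action: H → 8 × 7 × 10 = 560.
Revised RPNs: H=560, B=480, D=320, G=288, C=270, E=168, F=144, A=80.
Highest is now H (560).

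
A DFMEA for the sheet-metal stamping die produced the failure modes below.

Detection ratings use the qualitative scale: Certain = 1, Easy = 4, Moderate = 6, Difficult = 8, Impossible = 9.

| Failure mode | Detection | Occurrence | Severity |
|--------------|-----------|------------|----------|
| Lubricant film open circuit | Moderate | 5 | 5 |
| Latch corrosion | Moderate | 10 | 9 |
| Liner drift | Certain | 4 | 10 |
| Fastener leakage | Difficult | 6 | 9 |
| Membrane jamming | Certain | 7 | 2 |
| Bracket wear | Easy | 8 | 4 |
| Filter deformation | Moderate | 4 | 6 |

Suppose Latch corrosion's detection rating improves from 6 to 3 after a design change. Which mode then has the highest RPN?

Fastener leakage

RPN = Severity × Occurrence × Detection:
  Lubricant film open circuit: 5 × 5 × 6 = 150
  Latch corrosion: 9 × 10 × 6 = 540
  Liner drift: 10 × 4 × 1 = 40
  Fastener leakage: 9 × 6 × 8 = 432
  Membrane jamming: 2 × 7 × 1 = 14
  Bracket wear: 4 × 8 × 4 = 128
  Filter deformation: 6 × 4 × 6 = 144
After action: Latch corrosion → 9 × 10 × 3 = 270.
Revised RPNs: Fastener leakage=432, Latch corrosion=270, Lubricant film open circuit=150, Filter deformation=144, Bracket wear=128, Liner drift=40, Membrane jamming=14.
Highest is now Fastener leakage (432).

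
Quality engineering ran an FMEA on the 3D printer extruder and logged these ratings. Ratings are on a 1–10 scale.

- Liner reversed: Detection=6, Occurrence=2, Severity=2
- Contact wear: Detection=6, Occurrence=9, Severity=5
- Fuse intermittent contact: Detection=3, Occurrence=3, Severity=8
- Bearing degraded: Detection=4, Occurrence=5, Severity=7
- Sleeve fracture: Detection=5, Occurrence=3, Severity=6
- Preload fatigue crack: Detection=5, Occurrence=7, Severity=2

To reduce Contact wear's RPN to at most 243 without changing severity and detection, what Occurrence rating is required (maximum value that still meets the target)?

8

Contact wear: S=5, O=9, D=6 → current RPN = 270.
Fixed product = 30. Need 30 × O ≤ 243, so O ≤ 243/30 = 8.10.
Maximum integer Occurrence rating = 8 (gives RPN 240; O=9 would give 270 > 243).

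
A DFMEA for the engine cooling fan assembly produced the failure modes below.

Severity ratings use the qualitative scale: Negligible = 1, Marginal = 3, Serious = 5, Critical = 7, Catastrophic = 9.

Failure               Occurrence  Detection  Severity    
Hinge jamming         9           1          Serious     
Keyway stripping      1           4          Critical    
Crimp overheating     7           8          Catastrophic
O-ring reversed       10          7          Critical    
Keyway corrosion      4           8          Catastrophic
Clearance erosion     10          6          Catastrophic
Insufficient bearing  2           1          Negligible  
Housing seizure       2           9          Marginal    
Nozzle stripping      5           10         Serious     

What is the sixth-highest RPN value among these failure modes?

RPN = Severity × Occurrence × Detection:
  Hinge jamming: 5 × 9 × 1 = 45
  Keyway stripping: 7 × 1 × 4 = 28
  Crimp overheating: 9 × 7 × 8 = 504
  O-ring reversed: 7 × 10 × 7 = 490
  Keyway corrosion: 9 × 4 × 8 = 288
  Clearance erosion: 9 × 10 × 6 = 540
  Insufficient bearing: 1 × 2 × 1 = 2
  Housing seizure: 3 × 2 × 9 = 54
  Nozzle stripping: 5 × 5 × 10 = 250
Sorted descending: 540, 504, 490, 288, 250, 54, 45, 28, 2.
The sixth-highest RPN is 54 (Housing seizure).

54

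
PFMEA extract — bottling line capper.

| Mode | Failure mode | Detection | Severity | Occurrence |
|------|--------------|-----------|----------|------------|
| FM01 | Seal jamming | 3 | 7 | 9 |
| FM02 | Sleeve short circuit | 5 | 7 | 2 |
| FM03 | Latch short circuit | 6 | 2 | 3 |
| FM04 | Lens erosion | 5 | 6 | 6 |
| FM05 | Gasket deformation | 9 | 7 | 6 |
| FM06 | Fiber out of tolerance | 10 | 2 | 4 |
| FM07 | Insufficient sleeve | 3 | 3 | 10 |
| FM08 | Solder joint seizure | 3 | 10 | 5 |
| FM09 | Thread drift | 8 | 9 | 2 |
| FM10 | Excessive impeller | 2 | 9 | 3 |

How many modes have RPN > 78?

RPN = Severity × Occurrence × Detection:
  FM01: 7 × 9 × 3 = 189
  FM02: 7 × 2 × 5 = 70
  FM03: 2 × 3 × 6 = 36
  FM04: 6 × 6 × 5 = 180
  FM05: 7 × 6 × 9 = 378
  FM06: 2 × 4 × 10 = 80
  FM07: 3 × 10 × 3 = 90
  FM08: 10 × 5 × 3 = 150
  FM09: 9 × 2 × 8 = 144
  FM10: 9 × 3 × 2 = 54
Modes with RPN > 78: FM01 (189), FM04 (180), FM05 (378), FM06 (80), FM07 (90), FM08 (150), FM09 (144) → 7.

7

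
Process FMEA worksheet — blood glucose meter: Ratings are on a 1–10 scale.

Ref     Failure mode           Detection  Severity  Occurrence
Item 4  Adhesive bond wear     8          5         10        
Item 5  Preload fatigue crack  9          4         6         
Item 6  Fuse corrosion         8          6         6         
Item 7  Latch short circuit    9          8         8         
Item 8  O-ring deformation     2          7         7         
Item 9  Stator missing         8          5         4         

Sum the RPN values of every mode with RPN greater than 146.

1640

RPN = Severity × Occurrence × Detection:
  Item 4: 5 × 10 × 8 = 400
  Item 5: 4 × 6 × 9 = 216
  Item 6: 6 × 6 × 8 = 288
  Item 7: 8 × 8 × 9 = 576
  Item 8: 7 × 7 × 2 = 98
  Item 9: 5 × 4 × 8 = 160
RPN > 146: Item 4 (400), Item 5 (216), Item 6 (288), Item 7 (576), Item 9 (160).
Sum: 400 + 216 + 288 + 576 + 160 = 1640.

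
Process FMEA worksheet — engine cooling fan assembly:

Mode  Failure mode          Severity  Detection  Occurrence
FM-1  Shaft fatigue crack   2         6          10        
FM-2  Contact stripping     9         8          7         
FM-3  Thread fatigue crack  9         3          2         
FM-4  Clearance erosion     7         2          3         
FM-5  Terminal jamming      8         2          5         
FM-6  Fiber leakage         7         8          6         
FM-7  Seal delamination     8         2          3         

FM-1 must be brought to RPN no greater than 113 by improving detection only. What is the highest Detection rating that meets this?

FM-1: S=2, O=10, D=6 → current RPN = 120.
Fixed product = 20. Need 20 × D ≤ 113, so D ≤ 113/20 = 5.65.
Maximum integer Detection rating = 5 (gives RPN 100; D=6 would give 120 > 113).

5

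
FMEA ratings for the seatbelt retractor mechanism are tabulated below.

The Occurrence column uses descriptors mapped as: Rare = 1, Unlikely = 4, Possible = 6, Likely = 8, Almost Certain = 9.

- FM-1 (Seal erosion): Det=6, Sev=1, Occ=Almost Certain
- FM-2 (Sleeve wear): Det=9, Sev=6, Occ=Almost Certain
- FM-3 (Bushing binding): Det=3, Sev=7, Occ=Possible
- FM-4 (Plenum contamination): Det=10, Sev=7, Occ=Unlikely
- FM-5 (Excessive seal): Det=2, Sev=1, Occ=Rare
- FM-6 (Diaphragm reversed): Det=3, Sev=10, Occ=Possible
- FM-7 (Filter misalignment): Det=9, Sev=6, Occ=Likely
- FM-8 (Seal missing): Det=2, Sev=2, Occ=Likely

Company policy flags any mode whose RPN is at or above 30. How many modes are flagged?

RPN = Severity × Occurrence × Detection:
  FM-1: 1 × 9 × 6 = 54
  FM-2: 6 × 9 × 9 = 486
  FM-3: 7 × 6 × 3 = 126
  FM-4: 7 × 4 × 10 = 280
  FM-5: 1 × 1 × 2 = 2
  FM-6: 10 × 6 × 3 = 180
  FM-7: 6 × 8 × 9 = 432
  FM-8: 2 × 8 × 2 = 32
Modes with RPN ≥ 30: FM-1 (54), FM-2 (486), FM-3 (126), FM-4 (280), FM-6 (180), FM-7 (432), FM-8 (32) → 7.

7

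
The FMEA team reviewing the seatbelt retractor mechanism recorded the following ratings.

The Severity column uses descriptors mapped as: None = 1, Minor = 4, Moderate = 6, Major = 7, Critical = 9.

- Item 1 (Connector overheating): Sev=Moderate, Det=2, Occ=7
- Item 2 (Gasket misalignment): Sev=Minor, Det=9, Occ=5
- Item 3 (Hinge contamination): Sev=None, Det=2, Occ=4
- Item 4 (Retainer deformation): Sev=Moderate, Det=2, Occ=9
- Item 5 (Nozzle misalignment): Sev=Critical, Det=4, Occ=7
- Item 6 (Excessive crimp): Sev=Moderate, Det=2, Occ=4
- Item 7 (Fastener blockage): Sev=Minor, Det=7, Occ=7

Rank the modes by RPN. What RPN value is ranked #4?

108

RPN = Severity × Occurrence × Detection:
  Item 1: 6 × 7 × 2 = 84
  Item 2: 4 × 5 × 9 = 180
  Item 3: 1 × 4 × 2 = 8
  Item 4: 6 × 9 × 2 = 108
  Item 5: 9 × 7 × 4 = 252
  Item 6: 6 × 4 × 2 = 48
  Item 7: 4 × 7 × 7 = 196
Sorted descending: 252, 196, 180, 108, 84, 48, 8.
The fourth-highest RPN is 108 (Item 4).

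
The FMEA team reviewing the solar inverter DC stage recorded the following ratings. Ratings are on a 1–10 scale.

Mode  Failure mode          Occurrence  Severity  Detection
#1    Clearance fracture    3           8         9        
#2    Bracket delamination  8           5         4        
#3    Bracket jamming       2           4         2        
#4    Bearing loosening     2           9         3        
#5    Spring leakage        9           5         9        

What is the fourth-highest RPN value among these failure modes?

RPN = Severity × Occurrence × Detection:
  #1: 8 × 3 × 9 = 216
  #2: 5 × 8 × 4 = 160
  #3: 4 × 2 × 2 = 16
  #4: 9 × 2 × 3 = 54
  #5: 5 × 9 × 9 = 405
Sorted descending: 405, 216, 160, 54, 16.
The fourth-highest RPN is 54 (#4).

54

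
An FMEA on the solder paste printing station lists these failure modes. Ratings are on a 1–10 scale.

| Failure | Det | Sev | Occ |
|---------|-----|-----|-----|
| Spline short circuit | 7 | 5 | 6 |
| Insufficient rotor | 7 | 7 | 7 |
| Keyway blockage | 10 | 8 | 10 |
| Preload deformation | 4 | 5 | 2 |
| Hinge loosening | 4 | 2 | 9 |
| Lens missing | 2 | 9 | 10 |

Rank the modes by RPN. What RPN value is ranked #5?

72

RPN = Severity × Occurrence × Detection:
  Spline short circuit: 5 × 6 × 7 = 210
  Insufficient rotor: 7 × 7 × 7 = 343
  Keyway blockage: 8 × 10 × 10 = 800
  Preload deformation: 5 × 2 × 4 = 40
  Hinge loosening: 2 × 9 × 4 = 72
  Lens missing: 9 × 10 × 2 = 180
Sorted descending: 800, 343, 210, 180, 72, 40.
The fifth-highest RPN is 72 (Hinge loosening).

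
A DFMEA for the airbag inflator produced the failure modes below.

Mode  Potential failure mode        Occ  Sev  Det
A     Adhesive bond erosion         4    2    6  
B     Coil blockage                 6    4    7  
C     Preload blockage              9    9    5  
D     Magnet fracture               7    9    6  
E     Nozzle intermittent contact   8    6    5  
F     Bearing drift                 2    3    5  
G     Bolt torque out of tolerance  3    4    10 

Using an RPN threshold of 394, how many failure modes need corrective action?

RPN = Severity × Occurrence × Detection:
  A: 2 × 4 × 6 = 48
  B: 4 × 6 × 7 = 168
  C: 9 × 9 × 5 = 405
  D: 9 × 7 × 6 = 378
  E: 6 × 8 × 5 = 240
  F: 3 × 2 × 5 = 30
  G: 4 × 3 × 10 = 120
Modes with RPN ≥ 394: C (405) → 1.

1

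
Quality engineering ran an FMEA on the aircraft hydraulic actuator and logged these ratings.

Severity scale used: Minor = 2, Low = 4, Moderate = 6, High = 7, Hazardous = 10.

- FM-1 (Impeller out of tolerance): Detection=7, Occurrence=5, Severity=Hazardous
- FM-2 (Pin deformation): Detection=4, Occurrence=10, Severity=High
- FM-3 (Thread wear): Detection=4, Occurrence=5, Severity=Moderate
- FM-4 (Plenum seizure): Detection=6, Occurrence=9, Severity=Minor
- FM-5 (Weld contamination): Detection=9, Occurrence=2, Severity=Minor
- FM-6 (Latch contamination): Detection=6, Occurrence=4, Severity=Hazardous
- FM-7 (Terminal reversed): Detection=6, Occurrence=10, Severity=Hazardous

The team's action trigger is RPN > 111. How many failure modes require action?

RPN = Severity × Occurrence × Detection:
  FM-1: 10 × 5 × 7 = 350
  FM-2: 7 × 10 × 4 = 280
  FM-3: 6 × 5 × 4 = 120
  FM-4: 2 × 9 × 6 = 108
  FM-5: 2 × 2 × 9 = 36
  FM-6: 10 × 4 × 6 = 240
  FM-7: 10 × 10 × 6 = 600
Modes with RPN > 111: FM-1 (350), FM-2 (280), FM-3 (120), FM-6 (240), FM-7 (600) → 5.

5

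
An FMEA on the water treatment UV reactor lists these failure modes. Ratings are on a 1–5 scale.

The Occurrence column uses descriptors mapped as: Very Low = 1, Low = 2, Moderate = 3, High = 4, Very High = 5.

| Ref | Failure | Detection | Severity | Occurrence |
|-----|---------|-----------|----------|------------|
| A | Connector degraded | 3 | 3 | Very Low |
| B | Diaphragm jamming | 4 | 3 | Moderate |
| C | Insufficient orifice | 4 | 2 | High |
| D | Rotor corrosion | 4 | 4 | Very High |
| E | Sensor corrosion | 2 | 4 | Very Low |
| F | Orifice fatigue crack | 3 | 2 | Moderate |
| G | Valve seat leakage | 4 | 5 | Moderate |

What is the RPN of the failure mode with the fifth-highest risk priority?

18

RPN = Severity × Occurrence × Detection:
  A: 3 × 1 × 3 = 9
  B: 3 × 3 × 4 = 36
  C: 2 × 4 × 4 = 32
  D: 4 × 5 × 4 = 80
  E: 4 × 1 × 2 = 8
  F: 2 × 3 × 3 = 18
  G: 5 × 3 × 4 = 60
Sorted descending: 80, 60, 36, 32, 18, 9, 8.
The fifth-highest RPN is 18 (F).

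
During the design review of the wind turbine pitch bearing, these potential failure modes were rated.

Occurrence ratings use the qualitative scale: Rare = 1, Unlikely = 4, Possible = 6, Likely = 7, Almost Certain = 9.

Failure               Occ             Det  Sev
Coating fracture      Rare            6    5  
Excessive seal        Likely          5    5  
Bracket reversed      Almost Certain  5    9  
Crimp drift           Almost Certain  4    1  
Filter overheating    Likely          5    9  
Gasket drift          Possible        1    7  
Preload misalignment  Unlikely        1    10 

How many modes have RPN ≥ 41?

4

RPN = Severity × Occurrence × Detection:
  Coating fracture: 5 × 1 × 6 = 30
  Excessive seal: 5 × 7 × 5 = 175
  Bracket reversed: 9 × 9 × 5 = 405
  Crimp drift: 1 × 9 × 4 = 36
  Filter overheating: 9 × 7 × 5 = 315
  Gasket drift: 7 × 6 × 1 = 42
  Preload misalignment: 10 × 4 × 1 = 40
Modes with RPN ≥ 41: Excessive seal (175), Bracket reversed (405), Filter overheating (315), Gasket drift (42) → 4.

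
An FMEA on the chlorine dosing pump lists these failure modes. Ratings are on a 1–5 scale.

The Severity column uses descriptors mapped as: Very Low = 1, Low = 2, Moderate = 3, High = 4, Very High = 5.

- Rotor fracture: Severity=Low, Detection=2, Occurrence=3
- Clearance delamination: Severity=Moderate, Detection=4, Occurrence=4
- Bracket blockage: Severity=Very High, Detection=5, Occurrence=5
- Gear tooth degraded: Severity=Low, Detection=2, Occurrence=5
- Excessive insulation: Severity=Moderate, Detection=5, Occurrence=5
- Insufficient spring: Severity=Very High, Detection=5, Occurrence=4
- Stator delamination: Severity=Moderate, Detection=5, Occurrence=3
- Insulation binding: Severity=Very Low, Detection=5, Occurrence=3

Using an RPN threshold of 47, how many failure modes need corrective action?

4

RPN = Severity × Occurrence × Detection:
  Rotor fracture: 2 × 3 × 2 = 12
  Clearance delamination: 3 × 4 × 4 = 48
  Bracket blockage: 5 × 5 × 5 = 125
  Gear tooth degraded: 2 × 5 × 2 = 20
  Excessive insulation: 3 × 5 × 5 = 75
  Insufficient spring: 5 × 4 × 5 = 100
  Stator delamination: 3 × 3 × 5 = 45
  Insulation binding: 1 × 3 × 5 = 15
Modes with RPN ≥ 47: Clearance delamination (48), Bracket blockage (125), Excessive insulation (75), Insufficient spring (100) → 4.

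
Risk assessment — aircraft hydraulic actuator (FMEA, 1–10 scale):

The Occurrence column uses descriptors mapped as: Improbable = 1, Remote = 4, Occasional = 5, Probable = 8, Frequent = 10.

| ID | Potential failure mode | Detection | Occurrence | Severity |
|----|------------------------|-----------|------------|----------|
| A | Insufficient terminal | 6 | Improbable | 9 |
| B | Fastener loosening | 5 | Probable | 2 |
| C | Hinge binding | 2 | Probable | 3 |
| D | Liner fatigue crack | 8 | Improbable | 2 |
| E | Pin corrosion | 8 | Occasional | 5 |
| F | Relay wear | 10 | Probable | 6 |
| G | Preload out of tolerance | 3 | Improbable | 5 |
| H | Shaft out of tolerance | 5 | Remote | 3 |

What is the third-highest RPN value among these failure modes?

RPN = Severity × Occurrence × Detection:
  A: 9 × 1 × 6 = 54
  B: 2 × 8 × 5 = 80
  C: 3 × 8 × 2 = 48
  D: 2 × 1 × 8 = 16
  E: 5 × 5 × 8 = 200
  F: 6 × 8 × 10 = 480
  G: 5 × 1 × 3 = 15
  H: 3 × 4 × 5 = 60
Sorted descending: 480, 200, 80, 60, 54, 48, 16, 15.
The third-highest RPN is 80 (B).

80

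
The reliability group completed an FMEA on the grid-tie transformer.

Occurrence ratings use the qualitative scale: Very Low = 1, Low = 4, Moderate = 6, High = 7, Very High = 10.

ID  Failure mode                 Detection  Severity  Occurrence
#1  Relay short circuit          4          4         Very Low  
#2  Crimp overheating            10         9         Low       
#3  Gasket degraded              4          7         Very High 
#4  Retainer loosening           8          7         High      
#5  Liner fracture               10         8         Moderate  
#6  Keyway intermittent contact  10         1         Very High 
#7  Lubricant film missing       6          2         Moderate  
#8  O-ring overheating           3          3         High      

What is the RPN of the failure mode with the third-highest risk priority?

360

RPN = Severity × Occurrence × Detection:
  #1: 4 × 1 × 4 = 16
  #2: 9 × 4 × 10 = 360
  #3: 7 × 10 × 4 = 280
  #4: 7 × 7 × 8 = 392
  #5: 8 × 6 × 10 = 480
  #6: 1 × 10 × 10 = 100
  #7: 2 × 6 × 6 = 72
  #8: 3 × 7 × 3 = 63
Sorted descending: 480, 392, 360, 280, 100, 72, 63, 16.
The third-highest RPN is 360 (#2).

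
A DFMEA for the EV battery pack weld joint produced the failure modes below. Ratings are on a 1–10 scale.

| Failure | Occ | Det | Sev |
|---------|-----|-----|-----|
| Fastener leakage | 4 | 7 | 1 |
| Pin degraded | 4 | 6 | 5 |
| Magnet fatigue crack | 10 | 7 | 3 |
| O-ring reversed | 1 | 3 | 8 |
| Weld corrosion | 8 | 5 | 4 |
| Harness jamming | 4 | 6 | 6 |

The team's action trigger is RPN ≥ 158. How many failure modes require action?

RPN = Severity × Occurrence × Detection:
  Fastener leakage: 1 × 4 × 7 = 28
  Pin degraded: 5 × 4 × 6 = 120
  Magnet fatigue crack: 3 × 10 × 7 = 210
  O-ring reversed: 8 × 1 × 3 = 24
  Weld corrosion: 4 × 8 × 5 = 160
  Harness jamming: 6 × 4 × 6 = 144
Modes with RPN ≥ 158: Magnet fatigue crack (210), Weld corrosion (160) → 2.

2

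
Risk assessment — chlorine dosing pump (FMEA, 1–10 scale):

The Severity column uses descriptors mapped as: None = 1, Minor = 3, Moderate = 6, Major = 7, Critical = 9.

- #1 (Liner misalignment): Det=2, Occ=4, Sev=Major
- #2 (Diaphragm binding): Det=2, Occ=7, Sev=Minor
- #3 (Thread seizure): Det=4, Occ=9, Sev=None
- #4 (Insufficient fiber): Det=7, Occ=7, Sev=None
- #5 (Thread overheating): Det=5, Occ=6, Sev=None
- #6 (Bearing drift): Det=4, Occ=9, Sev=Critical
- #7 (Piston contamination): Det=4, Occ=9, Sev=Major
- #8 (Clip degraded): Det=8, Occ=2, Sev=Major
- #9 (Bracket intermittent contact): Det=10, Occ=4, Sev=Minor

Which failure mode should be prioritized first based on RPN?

#6

RPN = Severity × Occurrence × Detection:
  #1: 7 × 4 × 2 = 56
  #2: 3 × 7 × 2 = 42
  #3: 1 × 9 × 4 = 36
  #4: 1 × 7 × 7 = 49
  #5: 1 × 6 × 5 = 30
  #6: 9 × 9 × 4 = 324
  #7: 7 × 9 × 4 = 252
  #8: 7 × 2 × 8 = 112
  #9: 3 × 4 × 10 = 120
Highest RPN is 324 → #6.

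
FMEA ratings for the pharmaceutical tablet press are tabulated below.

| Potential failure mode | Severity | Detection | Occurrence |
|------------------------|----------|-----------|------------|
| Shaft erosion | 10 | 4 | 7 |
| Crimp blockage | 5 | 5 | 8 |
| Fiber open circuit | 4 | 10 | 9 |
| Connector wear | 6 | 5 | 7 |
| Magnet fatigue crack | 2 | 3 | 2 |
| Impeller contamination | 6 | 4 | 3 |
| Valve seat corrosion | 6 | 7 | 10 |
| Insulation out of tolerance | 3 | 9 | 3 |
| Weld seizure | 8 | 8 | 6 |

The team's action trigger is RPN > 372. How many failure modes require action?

RPN = Severity × Occurrence × Detection:
  Shaft erosion: 10 × 7 × 4 = 280
  Crimp blockage: 5 × 8 × 5 = 200
  Fiber open circuit: 4 × 9 × 10 = 360
  Connector wear: 6 × 7 × 5 = 210
  Magnet fatigue crack: 2 × 2 × 3 = 12
  Impeller contamination: 6 × 3 × 4 = 72
  Valve seat corrosion: 6 × 10 × 7 = 420
  Insulation out of tolerance: 3 × 3 × 9 = 81
  Weld seizure: 8 × 6 × 8 = 384
Modes with RPN > 372: Valve seat corrosion (420), Weld seizure (384) → 2.

2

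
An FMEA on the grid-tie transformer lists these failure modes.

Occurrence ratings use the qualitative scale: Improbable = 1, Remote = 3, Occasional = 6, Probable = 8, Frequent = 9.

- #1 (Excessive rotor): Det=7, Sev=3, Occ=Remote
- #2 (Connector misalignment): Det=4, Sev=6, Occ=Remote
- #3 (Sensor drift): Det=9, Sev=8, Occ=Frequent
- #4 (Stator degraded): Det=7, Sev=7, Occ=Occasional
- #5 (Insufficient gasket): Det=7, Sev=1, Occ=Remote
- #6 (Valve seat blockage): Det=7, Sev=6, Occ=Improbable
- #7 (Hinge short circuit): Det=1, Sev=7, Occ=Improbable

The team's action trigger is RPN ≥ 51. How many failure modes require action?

RPN = Severity × Occurrence × Detection:
  #1: 3 × 3 × 7 = 63
  #2: 6 × 3 × 4 = 72
  #3: 8 × 9 × 9 = 648
  #4: 7 × 6 × 7 = 294
  #5: 1 × 3 × 7 = 21
  #6: 6 × 1 × 7 = 42
  #7: 7 × 1 × 1 = 7
Modes with RPN ≥ 51: #1 (63), #2 (72), #3 (648), #4 (294) → 4.

4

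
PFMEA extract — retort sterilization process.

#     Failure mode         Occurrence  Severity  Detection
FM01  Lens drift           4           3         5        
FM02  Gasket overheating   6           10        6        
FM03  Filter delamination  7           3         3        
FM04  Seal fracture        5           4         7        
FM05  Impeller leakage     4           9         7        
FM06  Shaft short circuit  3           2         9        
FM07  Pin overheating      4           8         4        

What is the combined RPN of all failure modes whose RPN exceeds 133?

752

RPN = Severity × Occurrence × Detection:
  FM01: 3 × 4 × 5 = 60
  FM02: 10 × 6 × 6 = 360
  FM03: 3 × 7 × 3 = 63
  FM04: 4 × 5 × 7 = 140
  FM05: 9 × 4 × 7 = 252
  FM06: 2 × 3 × 9 = 54
  FM07: 8 × 4 × 4 = 128
RPN > 133: FM02 (360), FM04 (140), FM05 (252).
Sum: 360 + 140 + 252 = 752.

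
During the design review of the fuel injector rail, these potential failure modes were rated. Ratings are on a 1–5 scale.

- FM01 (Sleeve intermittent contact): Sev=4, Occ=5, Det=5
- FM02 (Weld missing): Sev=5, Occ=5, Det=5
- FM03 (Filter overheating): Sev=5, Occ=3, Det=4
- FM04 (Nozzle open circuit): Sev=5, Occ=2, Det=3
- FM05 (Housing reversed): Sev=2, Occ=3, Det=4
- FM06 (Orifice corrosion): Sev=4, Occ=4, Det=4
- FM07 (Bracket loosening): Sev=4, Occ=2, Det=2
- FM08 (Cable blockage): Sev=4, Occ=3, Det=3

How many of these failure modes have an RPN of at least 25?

6

RPN = Severity × Occurrence × Detection:
  FM01: 4 × 5 × 5 = 100
  FM02: 5 × 5 × 5 = 125
  FM03: 5 × 3 × 4 = 60
  FM04: 5 × 2 × 3 = 30
  FM05: 2 × 3 × 4 = 24
  FM06: 4 × 4 × 4 = 64
  FM07: 4 × 2 × 2 = 16
  FM08: 4 × 3 × 3 = 36
Modes with RPN ≥ 25: FM01 (100), FM02 (125), FM03 (60), FM04 (30), FM06 (64), FM08 (36) → 6.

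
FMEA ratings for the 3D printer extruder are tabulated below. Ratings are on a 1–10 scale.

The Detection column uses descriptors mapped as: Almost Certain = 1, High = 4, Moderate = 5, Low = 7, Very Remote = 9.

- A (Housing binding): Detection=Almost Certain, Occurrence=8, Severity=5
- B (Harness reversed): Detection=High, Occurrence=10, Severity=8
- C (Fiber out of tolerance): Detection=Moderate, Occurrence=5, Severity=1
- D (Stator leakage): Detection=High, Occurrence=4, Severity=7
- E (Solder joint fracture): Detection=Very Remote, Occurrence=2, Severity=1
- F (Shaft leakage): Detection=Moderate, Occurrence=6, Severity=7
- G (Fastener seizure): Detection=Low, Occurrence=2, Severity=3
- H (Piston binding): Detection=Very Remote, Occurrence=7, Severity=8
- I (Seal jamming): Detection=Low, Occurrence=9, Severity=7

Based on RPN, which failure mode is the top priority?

RPN = Severity × Occurrence × Detection:
  A: 5 × 8 × 1 = 40
  B: 8 × 10 × 4 = 320
  C: 1 × 5 × 5 = 25
  D: 7 × 4 × 4 = 112
  E: 1 × 2 × 9 = 18
  F: 7 × 6 × 5 = 210
  G: 3 × 2 × 7 = 42
  H: 8 × 7 × 9 = 504
  I: 7 × 9 × 7 = 441
Highest RPN is 504 → H.

H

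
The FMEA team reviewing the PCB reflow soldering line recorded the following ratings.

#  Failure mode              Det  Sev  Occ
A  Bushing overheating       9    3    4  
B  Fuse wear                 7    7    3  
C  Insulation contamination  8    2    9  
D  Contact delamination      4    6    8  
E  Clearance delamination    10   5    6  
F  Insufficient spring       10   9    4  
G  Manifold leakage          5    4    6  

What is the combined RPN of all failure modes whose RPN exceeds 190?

RPN = Severity × Occurrence × Detection:
  A: 3 × 4 × 9 = 108
  B: 7 × 3 × 7 = 147
  C: 2 × 9 × 8 = 144
  D: 6 × 8 × 4 = 192
  E: 5 × 6 × 10 = 300
  F: 9 × 4 × 10 = 360
  G: 4 × 6 × 5 = 120
RPN > 190: D (192), E (300), F (360).
Sum: 192 + 300 + 360 = 852.

852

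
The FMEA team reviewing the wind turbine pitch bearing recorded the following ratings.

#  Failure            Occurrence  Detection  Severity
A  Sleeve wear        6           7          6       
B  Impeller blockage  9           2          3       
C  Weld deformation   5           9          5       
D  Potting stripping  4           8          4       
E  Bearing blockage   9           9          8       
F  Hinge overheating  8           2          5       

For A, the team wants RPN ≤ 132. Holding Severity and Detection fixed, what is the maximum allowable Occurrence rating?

A: S=6, O=6, D=7 → current RPN = 252.
Fixed product = 42. Need 42 × O ≤ 132, so O ≤ 132/42 = 3.14.
Maximum integer Occurrence rating = 3 (gives RPN 126; O=4 would give 168 > 132).

3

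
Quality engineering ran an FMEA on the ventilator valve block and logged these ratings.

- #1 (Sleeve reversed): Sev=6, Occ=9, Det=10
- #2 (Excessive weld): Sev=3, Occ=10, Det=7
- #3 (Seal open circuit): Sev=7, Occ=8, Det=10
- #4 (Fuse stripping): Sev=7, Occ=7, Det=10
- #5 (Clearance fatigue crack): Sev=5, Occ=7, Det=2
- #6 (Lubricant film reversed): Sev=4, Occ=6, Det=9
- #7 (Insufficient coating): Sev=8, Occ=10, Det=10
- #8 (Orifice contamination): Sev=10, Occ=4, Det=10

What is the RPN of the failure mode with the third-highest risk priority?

540

RPN = Severity × Occurrence × Detection:
  #1: 6 × 9 × 10 = 540
  #2: 3 × 10 × 7 = 210
  #3: 7 × 8 × 10 = 560
  #4: 7 × 7 × 10 = 490
  #5: 5 × 7 × 2 = 70
  #6: 4 × 6 × 9 = 216
  #7: 8 × 10 × 10 = 800
  #8: 10 × 4 × 10 = 400
Sorted descending: 800, 560, 540, 490, 400, 216, 210, 70.
The third-highest RPN is 540 (#1).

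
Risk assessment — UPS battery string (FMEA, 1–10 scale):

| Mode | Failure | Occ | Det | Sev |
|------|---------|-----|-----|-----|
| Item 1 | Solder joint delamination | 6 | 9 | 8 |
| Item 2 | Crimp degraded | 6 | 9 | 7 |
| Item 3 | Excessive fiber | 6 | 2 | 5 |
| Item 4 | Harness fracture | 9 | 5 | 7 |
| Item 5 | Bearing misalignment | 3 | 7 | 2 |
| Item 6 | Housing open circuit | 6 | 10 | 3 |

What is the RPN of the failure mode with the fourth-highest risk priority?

RPN = Severity × Occurrence × Detection:
  Item 1: 8 × 6 × 9 = 432
  Item 2: 7 × 6 × 9 = 378
  Item 3: 5 × 6 × 2 = 60
  Item 4: 7 × 9 × 5 = 315
  Item 5: 2 × 3 × 7 = 42
  Item 6: 3 × 6 × 10 = 180
Sorted descending: 432, 378, 315, 180, 60, 42.
The fourth-highest RPN is 180 (Item 6).

180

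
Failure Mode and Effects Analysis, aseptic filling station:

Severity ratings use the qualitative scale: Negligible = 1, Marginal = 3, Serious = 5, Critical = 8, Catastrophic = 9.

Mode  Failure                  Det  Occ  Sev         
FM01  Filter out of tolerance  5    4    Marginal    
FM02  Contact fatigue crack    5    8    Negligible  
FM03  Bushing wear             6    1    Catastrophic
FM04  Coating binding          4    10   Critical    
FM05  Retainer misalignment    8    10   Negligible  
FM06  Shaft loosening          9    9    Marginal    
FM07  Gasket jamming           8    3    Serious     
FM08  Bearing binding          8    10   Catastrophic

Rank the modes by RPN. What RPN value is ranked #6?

60

RPN = Severity × Occurrence × Detection:
  FM01: 3 × 4 × 5 = 60
  FM02: 1 × 8 × 5 = 40
  FM03: 9 × 1 × 6 = 54
  FM04: 8 × 10 × 4 = 320
  FM05: 1 × 10 × 8 = 80
  FM06: 3 × 9 × 9 = 243
  FM07: 5 × 3 × 8 = 120
  FM08: 9 × 10 × 8 = 720
Sorted descending: 720, 320, 243, 120, 80, 60, 54, 40.
The sixth-highest RPN is 60 (FM01).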